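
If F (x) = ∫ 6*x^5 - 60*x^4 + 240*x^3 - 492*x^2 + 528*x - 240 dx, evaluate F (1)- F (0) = -91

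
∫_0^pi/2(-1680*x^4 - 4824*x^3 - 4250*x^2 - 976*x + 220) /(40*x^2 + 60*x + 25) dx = (-4 - pi)*(-4 + pi/5 + 7*pi^2/4) - 16 - log(10) + log(1 + (3 + 2*pi)^2)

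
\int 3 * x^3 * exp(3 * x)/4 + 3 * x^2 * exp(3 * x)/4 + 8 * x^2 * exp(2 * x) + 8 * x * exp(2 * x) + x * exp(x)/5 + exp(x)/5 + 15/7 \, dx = x*(35*x^2*exp(3*x) + 560*x*exp(2*x) + 28*exp(x) + 300)/140 + C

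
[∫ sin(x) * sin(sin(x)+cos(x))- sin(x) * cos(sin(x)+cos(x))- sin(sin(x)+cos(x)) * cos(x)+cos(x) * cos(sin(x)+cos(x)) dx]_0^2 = sqrt(2)*(-sin(pi/4 + 1) + sin(sqrt(2)*sin(pi/4 + 2) + pi/4))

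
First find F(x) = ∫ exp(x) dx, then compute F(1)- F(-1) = E - exp(-1)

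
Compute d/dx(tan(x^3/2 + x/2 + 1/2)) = 3*x^2*tan(x^3/2 + x/2 + 1/2)^2/2 + 3*x^2/2 + tan(x^3/2 + x/2 + 1/2)^2/2 + 1/2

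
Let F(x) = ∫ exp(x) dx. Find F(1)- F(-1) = E - exp(-1)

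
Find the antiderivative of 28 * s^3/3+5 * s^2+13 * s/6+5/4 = 7*s^4/3 + 5*s^3/3 + 13*s^2/12 + 5*s/4 + C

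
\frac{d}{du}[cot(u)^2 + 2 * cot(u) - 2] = -2*(1 + cos(u)/sin(u))/sin(u)^2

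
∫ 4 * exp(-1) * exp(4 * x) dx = exp(4*x - 1) + C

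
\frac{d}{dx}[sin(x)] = cos(x)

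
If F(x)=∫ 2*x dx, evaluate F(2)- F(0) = 4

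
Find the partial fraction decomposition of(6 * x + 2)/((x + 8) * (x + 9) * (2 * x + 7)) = -76/(99*(2*x + 7)) - 52/(11*(x + 9)) + 46/(9*(x + 8))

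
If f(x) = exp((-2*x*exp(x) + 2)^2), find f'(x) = 8*x^2*exp(4*x^2*exp(2*x) - 8*x*exp(x) + 2*x + 4) - 8*x*exp(4*x^2*exp(2*x) - 8*x*exp(x) + x + 4) + 8*x*exp(4*x^2*exp(2*x) - 8*x*exp(x) + 2*x + 4) - 8*exp(4*x^2*exp(2*x) - 8*x*exp(x) + x + 4)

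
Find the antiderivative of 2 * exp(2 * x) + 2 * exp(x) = (exp(x) + 1)^2 + C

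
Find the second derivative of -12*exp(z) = -12*exp(z)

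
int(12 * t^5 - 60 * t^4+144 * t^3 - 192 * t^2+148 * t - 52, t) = 2*t^6 - 12*t^5 + 36*t^4 - 64*t^3 + 74*t^2 - 52*t + C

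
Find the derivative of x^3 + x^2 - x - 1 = 3*x^2 + 2*x - 1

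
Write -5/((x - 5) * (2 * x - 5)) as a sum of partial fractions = 2/(2*x - 5) - 1/(x - 5)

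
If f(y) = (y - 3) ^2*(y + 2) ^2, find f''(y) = 12*y^2 - 12*y - 22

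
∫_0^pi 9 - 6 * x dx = -3*pi^2 + 9*pi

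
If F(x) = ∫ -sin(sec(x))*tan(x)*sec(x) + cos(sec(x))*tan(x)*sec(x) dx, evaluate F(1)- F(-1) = 0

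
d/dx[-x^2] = -2*x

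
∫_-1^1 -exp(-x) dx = -E + exp(-1)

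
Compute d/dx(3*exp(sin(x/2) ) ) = 3*exp(sin(x/2))*cos(x/2)/2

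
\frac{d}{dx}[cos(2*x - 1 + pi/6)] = -2*sin(2*x - 1 + pi/6)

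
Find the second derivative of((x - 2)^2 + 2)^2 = 12*x^2 - 48*x + 56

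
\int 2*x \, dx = x^2 + C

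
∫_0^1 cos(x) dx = sin(1)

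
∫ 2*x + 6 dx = x^2 + 6*x + C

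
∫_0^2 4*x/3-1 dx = 2/3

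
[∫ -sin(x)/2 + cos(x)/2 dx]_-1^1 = sin(1)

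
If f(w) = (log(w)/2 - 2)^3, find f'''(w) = (3*log(w)^2 - 33*log(w) + 87)/(4*w^3)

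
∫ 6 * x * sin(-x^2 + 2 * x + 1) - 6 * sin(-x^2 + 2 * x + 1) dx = 3*cos((x - 1)^2 - 2) + C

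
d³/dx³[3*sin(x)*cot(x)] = 3*sin(x)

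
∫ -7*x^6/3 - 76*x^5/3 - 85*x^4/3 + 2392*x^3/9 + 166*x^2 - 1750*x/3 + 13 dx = -x^7/3 - 38*x^6/9 - 17*x^5/3 + 598*x^4/9 + 166*x^3/3 - 875*x^2/3 + 13*x + C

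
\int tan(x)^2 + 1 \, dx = tan(x) + C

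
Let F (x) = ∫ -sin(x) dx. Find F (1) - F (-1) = 0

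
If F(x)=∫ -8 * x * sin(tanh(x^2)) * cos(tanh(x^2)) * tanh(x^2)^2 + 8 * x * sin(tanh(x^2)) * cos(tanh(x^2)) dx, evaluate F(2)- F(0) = 2*sin(tanh(4))^2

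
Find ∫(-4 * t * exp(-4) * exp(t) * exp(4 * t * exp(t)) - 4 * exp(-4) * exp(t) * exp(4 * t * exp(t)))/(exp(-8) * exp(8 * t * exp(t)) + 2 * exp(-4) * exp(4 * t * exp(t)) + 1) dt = 1/(exp(4*t*exp(t) - 4) + 1) + C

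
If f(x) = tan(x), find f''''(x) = 24*tan(x)^5 + 40*tan(x)^3 + 16*tan(x)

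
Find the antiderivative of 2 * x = x^2 + C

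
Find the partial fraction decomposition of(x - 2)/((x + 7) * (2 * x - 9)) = 5/(23*(2*x - 9)) + 9/(23*(x + 7))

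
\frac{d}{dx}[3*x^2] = 6*x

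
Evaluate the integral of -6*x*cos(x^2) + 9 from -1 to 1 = 18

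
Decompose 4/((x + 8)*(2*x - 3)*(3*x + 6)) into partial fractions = 16/(399*(2*x - 3)) + 2/(171*(x + 8)) - 2/(63*(x + 2))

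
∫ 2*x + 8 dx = x^2 + 8*x + C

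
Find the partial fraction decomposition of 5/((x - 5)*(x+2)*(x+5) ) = 1/(6*(x + 5)) - 5/(21*(x + 2)) + 1/(14*(x - 5))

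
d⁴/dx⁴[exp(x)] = exp(x)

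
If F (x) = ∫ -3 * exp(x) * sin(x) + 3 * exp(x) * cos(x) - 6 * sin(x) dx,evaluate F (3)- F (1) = 3*(2 + exp(3))*cos(3) - 3*(2 + E)*cos(1)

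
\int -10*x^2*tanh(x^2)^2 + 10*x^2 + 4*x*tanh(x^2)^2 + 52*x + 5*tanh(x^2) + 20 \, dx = 28*x^2 + 20*x + (5*x - 2)*tanh(x^2) + C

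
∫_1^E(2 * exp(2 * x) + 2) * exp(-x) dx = -2*E - 2*exp(-E) + 2*exp(-1) + 2*exp(E)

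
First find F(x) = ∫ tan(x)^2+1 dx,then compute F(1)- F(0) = tan(1)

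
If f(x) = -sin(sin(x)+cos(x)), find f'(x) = -sqrt(2)*cos(sqrt(2)*sin(x + pi/4))*cos(x + pi/4)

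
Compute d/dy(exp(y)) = exp(y)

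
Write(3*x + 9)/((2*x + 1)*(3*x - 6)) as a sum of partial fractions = -1/(2*x + 1) + 1/(x - 2)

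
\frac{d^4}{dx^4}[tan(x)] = 24*tan(x)^5 + 40*tan(x)^3 + 16*tan(x)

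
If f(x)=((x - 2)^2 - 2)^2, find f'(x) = 4*x^3 - 24*x^2 + 40*x - 16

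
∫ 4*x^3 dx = x^4 + C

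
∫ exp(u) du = exp(u) + C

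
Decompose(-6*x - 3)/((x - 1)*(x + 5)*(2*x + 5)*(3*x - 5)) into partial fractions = -351/(1000*(3*x - 5)) + 96/(875*(2*x + 5)) - 9/(200*(x + 5)) + 3/(28*(x - 1))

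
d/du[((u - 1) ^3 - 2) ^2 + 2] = 6*u^5 - 30*u^4 + 60*u^3 - 72*u^2 + 54*u - 18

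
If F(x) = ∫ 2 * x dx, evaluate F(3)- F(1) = 8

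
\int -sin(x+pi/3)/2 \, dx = cos(x + pi/3)/2 + C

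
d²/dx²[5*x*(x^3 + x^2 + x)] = 60*x^2 + 30*x + 10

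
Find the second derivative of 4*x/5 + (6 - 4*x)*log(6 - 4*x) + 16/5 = -8/(2*x - 3)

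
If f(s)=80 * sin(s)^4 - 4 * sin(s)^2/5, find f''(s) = -1280*sin(s)^4 + 4816*sin(s)^2/5 - 8/5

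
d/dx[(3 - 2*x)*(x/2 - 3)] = 15/2 - 2*x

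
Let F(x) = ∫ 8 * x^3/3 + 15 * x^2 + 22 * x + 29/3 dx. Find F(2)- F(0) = 114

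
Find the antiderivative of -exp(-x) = exp(-x) + C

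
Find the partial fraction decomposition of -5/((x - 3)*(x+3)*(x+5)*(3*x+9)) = 5/(96*(x + 5)) - 5/(108*(x + 3)) + 5/(36*(x + 3)^2) - 5/(864*(x - 3))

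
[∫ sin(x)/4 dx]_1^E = cos(1)/4 - cos(E)/4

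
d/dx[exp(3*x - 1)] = 3*exp(3*x - 1)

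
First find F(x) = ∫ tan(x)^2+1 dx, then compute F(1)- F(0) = tan(1)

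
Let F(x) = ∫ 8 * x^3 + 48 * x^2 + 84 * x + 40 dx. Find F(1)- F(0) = 100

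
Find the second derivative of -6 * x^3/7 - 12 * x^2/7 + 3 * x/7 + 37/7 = -36*x/7 - 24/7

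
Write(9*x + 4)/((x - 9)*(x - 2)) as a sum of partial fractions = -22/(7*(x - 2)) + 85/(7*(x - 9))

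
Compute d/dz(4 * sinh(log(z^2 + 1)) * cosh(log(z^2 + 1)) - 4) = (16*z*sinh(log(z^2 + 1))^2 + 8*z)/(z^2 + 1)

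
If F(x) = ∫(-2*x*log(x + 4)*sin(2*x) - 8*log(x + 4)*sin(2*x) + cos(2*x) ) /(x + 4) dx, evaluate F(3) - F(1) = -log(5)*cos(2) + log(7)*cos(6)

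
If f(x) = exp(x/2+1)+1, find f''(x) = exp(x/2 + 1)/4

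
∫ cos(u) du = sin(u) + C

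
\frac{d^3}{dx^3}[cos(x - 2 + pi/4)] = sin(x - 2 + pi/4)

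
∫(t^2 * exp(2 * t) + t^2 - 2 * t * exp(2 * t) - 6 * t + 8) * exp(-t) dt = 2*(t - 2)^2*sinh(t) + C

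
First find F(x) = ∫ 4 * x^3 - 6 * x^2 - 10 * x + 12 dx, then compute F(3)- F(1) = 12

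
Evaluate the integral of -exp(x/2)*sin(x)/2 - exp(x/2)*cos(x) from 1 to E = -exp(E/2)*sin(E) + exp(1/2)*sin(1)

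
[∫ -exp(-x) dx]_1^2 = -exp(-1) + exp(-2)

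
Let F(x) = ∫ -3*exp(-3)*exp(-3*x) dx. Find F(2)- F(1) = -exp(-6) + exp(-9)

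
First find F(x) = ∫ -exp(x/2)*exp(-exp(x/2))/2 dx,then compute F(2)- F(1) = -exp(-exp(1/2)) + exp(-E)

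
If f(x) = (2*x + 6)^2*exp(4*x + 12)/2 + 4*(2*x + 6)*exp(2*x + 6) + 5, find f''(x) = 32*x^2*exp(4*x + 12) + 32*x*exp(2*x + 6) + 224*x*exp(4*x + 12) + 128*exp(2*x + 6) + 388*exp(4*x + 12)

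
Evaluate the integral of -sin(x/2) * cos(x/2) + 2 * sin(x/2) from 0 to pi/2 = -1 + (-2 + sqrt(2)/2)^2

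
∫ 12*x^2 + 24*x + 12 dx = 4*x^3 + 12*x^2 + 12*x + C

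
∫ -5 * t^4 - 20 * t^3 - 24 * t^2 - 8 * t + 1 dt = -t^5 - 5*t^4 - 8*t^3 - 4*t^2 + t + C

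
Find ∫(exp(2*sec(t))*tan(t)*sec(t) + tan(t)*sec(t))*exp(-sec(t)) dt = 2*sinh(1/cos(t)) + C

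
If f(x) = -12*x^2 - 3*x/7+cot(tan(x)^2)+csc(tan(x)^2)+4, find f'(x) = -24*x - 2*sin(x)*cos(1 - 1/cos(x)^2)*csc(1 - 1/cos(x)^2)^2/cos(x)^3 - 2*sin(x)*csc(1 - 1/cos(x)^2)^2/cos(x)^3 - 3/7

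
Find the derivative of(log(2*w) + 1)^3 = (3*log(w)^2 + 6*log(2)*log(w) + 6*log(w) + 3*log(2)^2 + 3 + 6*log(2))/w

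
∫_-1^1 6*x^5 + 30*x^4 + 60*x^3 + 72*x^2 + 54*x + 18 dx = 96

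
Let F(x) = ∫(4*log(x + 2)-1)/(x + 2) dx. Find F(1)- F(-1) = -log(3) + 2*log(3)^2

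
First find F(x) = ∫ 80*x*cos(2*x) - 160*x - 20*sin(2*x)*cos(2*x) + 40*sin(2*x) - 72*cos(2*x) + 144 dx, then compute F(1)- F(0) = -5*sin(2)^2 + 4*sin(2) + 64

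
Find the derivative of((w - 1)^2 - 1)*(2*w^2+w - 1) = 8*w^3 - 9*w^2 - 6*w + 2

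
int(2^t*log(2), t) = 2^t + C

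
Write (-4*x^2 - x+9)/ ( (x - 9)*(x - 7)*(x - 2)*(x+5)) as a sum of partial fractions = 43/(588*(x + 5)) - 9/(245*(x - 2)) + 97/(60*(x - 7)) - 81/(49*(x - 9))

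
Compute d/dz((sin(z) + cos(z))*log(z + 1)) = sqrt(2)*(z*log(z + 1)*cos(z + pi/4) + log(z + 1)*cos(z + pi/4) + sin(z + pi/4))/(z + 1)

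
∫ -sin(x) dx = cos(x) + C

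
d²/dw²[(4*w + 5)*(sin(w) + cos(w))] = -4*w*sin(w) - 4*w*cos(w) - 13*sin(w) + 3*cos(w)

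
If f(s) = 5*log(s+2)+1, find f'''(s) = 10/(s^3 + 6*s^2 + 12*s + 8)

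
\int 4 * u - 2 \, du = 2*u^2 - 2*u + C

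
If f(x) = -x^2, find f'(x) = -2*x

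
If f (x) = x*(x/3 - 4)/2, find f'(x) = x/3 - 2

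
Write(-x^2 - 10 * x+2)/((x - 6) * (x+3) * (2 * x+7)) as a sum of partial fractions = 99/(19*(2*x + 7)) - 23/(9*(x + 3)) - 94/(171*(x - 6))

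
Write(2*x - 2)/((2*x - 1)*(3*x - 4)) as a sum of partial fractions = 2/(5*(3*x - 4)) + 2/(5*(2*x - 1))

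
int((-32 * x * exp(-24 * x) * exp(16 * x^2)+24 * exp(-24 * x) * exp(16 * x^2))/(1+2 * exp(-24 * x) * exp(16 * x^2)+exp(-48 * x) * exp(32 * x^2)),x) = 1/(exp(8*x*(2*x - 3)) + 1) + C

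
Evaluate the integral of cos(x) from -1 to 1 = 2*sin(1)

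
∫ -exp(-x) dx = exp(-x) + C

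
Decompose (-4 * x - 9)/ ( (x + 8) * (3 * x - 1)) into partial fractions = -31/(25*(3*x - 1)) - 23/(25*(x + 8))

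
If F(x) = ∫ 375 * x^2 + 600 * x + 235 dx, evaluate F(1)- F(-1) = 720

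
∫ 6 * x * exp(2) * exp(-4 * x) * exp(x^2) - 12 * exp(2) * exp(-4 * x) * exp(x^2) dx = 3*exp((x - 2)^2 - 2) + C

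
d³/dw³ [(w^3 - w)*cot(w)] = -6*w^3*cot(w)^4 - 8*w^3*cot(w)^2 - 2*w^3 + 18*w^2*cot(w)^3 + 18*w^2*cot(w) + 6*w*cot(w)^4 - 10*w*cot(w)^2 - 16*w - 6*cot(w)^3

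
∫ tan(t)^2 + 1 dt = tan(t) + C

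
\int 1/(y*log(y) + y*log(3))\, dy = log(log(3*y)) + C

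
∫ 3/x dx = 3*log(x) + C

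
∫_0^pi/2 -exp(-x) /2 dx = -1/2 + exp(-pi/2)/2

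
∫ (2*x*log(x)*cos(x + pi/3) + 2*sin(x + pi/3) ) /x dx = 2*log(x)*sin(x + pi/3) + C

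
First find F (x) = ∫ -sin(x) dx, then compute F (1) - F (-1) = 0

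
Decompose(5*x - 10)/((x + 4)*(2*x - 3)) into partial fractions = -5/(11*(2*x - 3)) + 30/(11*(x + 4))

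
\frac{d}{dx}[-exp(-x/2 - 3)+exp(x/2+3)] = (exp(x + 6) + 1)*exp(-x/2 - 3)/2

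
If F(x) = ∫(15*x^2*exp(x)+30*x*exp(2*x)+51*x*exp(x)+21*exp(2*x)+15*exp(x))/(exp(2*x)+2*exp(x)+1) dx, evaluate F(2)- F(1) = -30*E/(1 + E) + 96*exp(2)/(1 + exp(2))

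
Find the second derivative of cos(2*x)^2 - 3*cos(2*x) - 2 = -64*sin(x)^4 + 40*sin(x)^2 + 4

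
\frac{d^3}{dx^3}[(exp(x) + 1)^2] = 8*exp(2*x) + 2*exp(x)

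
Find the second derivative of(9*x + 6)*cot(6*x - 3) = 648*x*cos(6*x - 3)/sin(6*x - 3)^3 - 108/sin(6*x - 3)^2 + 432*cos(6*x - 3)/sin(6*x - 3)^3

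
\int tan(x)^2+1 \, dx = tan(x) + C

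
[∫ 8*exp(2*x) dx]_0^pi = -4 + 4*exp(2*pi)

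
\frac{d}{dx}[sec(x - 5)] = tan(x - 5)*sec(x - 5)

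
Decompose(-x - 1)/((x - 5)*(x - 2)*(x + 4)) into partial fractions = 1/(18*(x + 4)) + 1/(6*(x - 2)) - 2/(9*(x - 5))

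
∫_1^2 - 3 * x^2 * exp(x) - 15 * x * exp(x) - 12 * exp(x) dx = -33*exp(2) + 15*E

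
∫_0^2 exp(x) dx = -1 + exp(2)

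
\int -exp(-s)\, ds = exp(-s) + C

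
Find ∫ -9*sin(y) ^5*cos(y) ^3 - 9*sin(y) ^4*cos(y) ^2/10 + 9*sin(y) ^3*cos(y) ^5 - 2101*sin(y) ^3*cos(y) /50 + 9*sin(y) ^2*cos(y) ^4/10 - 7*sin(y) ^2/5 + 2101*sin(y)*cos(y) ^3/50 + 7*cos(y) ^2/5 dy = (4*sin(2*y) - 15*cos(4*y) + 95)^2/6400 + 3*sin(2*y)/5 - 9*cos(4*y)/4 + C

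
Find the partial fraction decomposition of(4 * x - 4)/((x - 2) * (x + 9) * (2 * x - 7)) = 8/(15*(2*x - 7)) - 8/(55*(x + 9)) - 4/(33*(x - 2))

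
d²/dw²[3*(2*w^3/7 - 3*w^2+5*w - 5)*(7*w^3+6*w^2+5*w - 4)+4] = 180*w^4 - 8100*w^3/7 + 4644*w^2/7 - 2664*w/7 + 42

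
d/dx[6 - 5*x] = -5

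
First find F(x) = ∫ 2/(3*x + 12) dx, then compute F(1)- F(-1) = -2*log(3)/3 + 2*log(5)/3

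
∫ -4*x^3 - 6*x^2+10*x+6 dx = -x^4 - 2*x^3 + 5*x^2 + 6*x + C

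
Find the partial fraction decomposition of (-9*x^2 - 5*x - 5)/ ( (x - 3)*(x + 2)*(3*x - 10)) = -1095/(16*(3*x - 10)) - 31/(80*(x + 2)) + 101/(5*(x - 3))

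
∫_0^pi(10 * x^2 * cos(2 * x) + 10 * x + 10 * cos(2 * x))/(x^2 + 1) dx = 5*log(1 + pi^2)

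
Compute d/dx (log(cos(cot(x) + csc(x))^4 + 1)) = 4*(cos(x) + 1)*sin(1/tan(x) + 1/sin(x))*cos(1/tan(x) + 1/sin(x))^3/((cos(cot(x) + csc(x))^4 + 1)*sin(x)^2)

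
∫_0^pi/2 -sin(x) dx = -1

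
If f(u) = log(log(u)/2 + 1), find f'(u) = 1/(u*log(u) + 2*u)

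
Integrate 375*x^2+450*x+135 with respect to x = 125*x^3 + 225*x^2 + 135*x + C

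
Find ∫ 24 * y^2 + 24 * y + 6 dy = 8*y^3 + 12*y^2 + 6*y + C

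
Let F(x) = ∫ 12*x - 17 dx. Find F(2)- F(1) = 1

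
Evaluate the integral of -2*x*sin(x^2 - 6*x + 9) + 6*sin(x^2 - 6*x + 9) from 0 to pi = -cos(9) + cos((-3 + pi)^2)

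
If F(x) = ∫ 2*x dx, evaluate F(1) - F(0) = 1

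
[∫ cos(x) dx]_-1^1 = 2*sin(1)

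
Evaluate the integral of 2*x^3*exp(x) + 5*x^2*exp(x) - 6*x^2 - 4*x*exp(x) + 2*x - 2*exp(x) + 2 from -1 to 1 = -E + exp(-1)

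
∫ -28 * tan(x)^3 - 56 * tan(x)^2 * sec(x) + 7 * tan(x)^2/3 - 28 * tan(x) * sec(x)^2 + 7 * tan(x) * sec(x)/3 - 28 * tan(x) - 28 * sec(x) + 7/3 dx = -14*(tan(x) + sec(x))^2 + 7*tan(x)/3 + 7*sec(x)/3 + C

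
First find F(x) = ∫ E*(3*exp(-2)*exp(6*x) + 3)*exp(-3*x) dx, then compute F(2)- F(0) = -exp(-1) - exp(-5) + E + exp(5)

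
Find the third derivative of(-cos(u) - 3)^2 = 2*(4*cos(u) + 3)*sin(u)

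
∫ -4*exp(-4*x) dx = exp(-4*x) + C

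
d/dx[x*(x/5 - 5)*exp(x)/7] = x^2*exp(x)/35 - 23*x*exp(x)/35 - 5*exp(x)/7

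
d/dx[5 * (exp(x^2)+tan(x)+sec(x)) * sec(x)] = 5*(2*x*exp(x^2) + exp(x^2)*sin(x)/cos(x) + 2*sin(x)/cos(x)^2 - 1 + 2/cos(x)^2)/cos(x)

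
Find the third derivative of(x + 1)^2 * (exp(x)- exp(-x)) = (x^2*exp(2*x) + x^2 + 8*x*exp(2*x) - 4*x + 13*exp(2*x) + 1)*exp(-x)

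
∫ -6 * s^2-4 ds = -2*s^3 - 4*s + C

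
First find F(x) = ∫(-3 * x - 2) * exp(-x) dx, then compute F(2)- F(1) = -8*exp(-1) + 11*exp(-2)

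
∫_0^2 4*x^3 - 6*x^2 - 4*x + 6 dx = 4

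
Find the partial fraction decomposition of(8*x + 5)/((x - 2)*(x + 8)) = 59/(10*(x + 8)) + 21/(10*(x - 2))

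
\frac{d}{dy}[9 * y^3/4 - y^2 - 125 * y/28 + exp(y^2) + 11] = 27*y^2/4 + 2*y*exp(y^2) - 2*y - 125/28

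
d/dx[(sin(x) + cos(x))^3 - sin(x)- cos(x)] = sqrt(2)*(3*sin(3*x + pi/4) + cos(x + pi/4))/2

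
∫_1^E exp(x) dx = -E + exp(E)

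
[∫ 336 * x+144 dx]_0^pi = 24*pi*(6 + 7*pi)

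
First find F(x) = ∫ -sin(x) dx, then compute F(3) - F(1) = cos(3) - cos(1)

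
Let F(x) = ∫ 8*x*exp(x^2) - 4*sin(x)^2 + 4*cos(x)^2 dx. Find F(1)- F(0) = -4 + 2*sin(2) + 4*E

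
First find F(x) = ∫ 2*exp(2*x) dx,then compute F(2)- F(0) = -1 + exp(4)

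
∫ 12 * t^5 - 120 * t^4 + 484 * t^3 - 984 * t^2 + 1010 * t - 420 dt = 2*t^6 - 24*t^5 + 121*t^4 - 328*t^3 + 505*t^2 - 420*t + C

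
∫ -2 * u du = -u^2 + C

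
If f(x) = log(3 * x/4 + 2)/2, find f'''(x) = 27/(27*x^3 + 216*x^2 + 576*x + 512)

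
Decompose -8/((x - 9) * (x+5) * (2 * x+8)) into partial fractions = -2/(7*(x + 5)) + 4/(13*(x + 4)) - 2/(91*(x - 9))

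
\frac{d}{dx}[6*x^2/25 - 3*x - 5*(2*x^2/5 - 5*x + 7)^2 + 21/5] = -16*x^3/5 + 60*x^2 - 7638*x/25 + 347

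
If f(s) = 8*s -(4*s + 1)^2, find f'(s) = -32*s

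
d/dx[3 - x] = -1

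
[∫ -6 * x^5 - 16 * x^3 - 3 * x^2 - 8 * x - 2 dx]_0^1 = -12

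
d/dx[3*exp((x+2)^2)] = 6*x*exp(x^2 + 4*x + 4) + 12*exp(x^2 + 4*x + 4)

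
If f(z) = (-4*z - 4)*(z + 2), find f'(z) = -8*z - 12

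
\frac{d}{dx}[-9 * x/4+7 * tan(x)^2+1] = 14*sin(x)/cos(x)^3 - 9/4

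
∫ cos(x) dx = sin(x) + C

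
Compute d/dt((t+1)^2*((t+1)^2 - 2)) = 4*t^3 + 12*t^2 + 8*t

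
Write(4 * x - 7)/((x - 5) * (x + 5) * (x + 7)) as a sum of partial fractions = -35/(24*(x + 7)) + 27/(20*(x + 5)) + 13/(120*(x - 5))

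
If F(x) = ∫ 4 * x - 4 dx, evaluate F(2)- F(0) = 0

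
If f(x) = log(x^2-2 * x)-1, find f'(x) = (2*x - 2)/(x^2 - 2*x)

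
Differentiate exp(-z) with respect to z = -exp(-z)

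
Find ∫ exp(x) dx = exp(x) + C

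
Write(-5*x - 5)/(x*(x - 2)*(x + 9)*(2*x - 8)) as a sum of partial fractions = -20/(1287*(x + 9)) + 15/(88*(x - 2)) - 25/(208*(x - 4)) - 5/(144*x)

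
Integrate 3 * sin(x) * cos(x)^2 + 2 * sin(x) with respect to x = (sin(x)^2 - 3)*cos(x) + C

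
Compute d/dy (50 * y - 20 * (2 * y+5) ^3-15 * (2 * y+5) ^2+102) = -480*y^2 - 2520*y - 3250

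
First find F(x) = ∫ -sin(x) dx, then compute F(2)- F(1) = -cos(1) + cos(2)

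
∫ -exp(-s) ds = exp(-s) + C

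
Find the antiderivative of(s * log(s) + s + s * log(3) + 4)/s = (s + 4)*log(3*s) + C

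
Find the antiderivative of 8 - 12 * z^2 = -4*z^3 + 8*z + C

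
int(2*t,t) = t^2 + C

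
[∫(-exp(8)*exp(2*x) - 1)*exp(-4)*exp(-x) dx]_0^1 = -exp(5) - exp(-4) + exp(-5) + exp(4)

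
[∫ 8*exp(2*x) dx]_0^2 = -4 + 4*exp(4)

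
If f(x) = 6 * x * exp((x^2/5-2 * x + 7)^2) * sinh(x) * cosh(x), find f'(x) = 3*(4*x^4*sinh(2*x)/25 - 12*x^3*sinh(2*x)/5 + 68*x^2*sinh(2*x)/5 - 28*x*sinh(2*x) + 2*x*cosh(2*x) + sinh(2*x))*exp(49)*exp(-28*x)*exp(34*x^2/5)*exp(-4*x^3/5)*exp(x^4/25)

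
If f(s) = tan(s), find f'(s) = cos(s)^(-2)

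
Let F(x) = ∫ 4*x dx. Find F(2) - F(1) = 6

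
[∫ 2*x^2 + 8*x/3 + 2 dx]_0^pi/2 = pi*(2 + (1 + pi/2)^2)/3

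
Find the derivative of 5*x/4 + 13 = 5/4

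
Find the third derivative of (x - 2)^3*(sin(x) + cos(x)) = x^3*sin(x) - x^3*cos(x) - 15*x^2*sin(x) - 3*x^2*cos(x) + 30*x*sin(x) + 42*x*cos(x) - 2*sin(x) - 58*cos(x)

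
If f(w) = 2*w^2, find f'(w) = 4*w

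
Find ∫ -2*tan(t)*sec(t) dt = -2*sec(t) + C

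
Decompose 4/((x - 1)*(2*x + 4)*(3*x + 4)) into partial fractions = -9/(7*(3*x + 4)) + 1/(3*(x + 2)) + 2/(21*(x - 1))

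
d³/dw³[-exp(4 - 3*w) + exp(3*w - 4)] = (27*exp(6*w - 8) + 27)*exp(4 - 3*w)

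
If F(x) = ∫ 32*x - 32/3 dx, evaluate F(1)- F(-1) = -64/3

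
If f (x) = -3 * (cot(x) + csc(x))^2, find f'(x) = 6*(cos(x)^2 + 2*cos(x) + 1)/sin(x)^3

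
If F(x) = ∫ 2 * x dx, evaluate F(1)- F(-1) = 0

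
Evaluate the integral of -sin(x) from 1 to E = cos(E) - cos(1)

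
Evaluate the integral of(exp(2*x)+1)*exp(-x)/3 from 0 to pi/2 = -exp(-pi/2)/3 + exp(pi/2)/3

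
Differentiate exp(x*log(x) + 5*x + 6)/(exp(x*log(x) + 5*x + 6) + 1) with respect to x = (exp(x*log(x) + 5*x + 6)*log(x) + 6*exp(x*log(x) + 5*x + 6))/(exp(12)*exp(10*x)*exp(2*x*log(x)) + 2*exp(6)*exp(5*x)*exp(x*log(x)) + 1)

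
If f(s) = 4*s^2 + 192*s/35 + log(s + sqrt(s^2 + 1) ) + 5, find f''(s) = (32*s^6 + 32*s^5*sqrt(s^2 + 1) + 68*s^4 + 52*s^3*sqrt(s^2 + 1) + 45*s^2 + 23*s*sqrt(s^2 + 1) + 8)/(4*s^6 + 4*s^5*sqrt(s^2 + 1) + 9*s^4 + 7*s^3*sqrt(s^2 + 1) + 6*s^2 + 3*s*sqrt(s^2 + 1) + 1)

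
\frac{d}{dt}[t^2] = 2*t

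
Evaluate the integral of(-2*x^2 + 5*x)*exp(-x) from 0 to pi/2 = (-pi/2 - 1 + pi^2/2)*exp(-pi/2) + 1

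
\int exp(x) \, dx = exp(x) + C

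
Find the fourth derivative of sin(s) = sin(s)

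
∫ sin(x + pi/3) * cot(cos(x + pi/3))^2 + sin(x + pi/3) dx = cot(cos(x + pi/3)) + C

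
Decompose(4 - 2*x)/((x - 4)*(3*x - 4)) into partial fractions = -1/(2*(3*x - 4)) - 1/(2*(x - 4))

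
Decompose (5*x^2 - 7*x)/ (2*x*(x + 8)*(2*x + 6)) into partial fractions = 47/(20*(x + 8)) - 11/(10*(x + 3))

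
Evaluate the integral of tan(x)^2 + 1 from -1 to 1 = 2*tan(1)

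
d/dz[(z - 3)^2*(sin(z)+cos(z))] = -z^2*sin(z) + z^2*cos(z) + 8*z*sin(z) - 4*z*cos(z) - 15*sin(z) + 3*cos(z)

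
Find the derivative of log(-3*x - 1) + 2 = 3/(3*x + 1)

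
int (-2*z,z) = -z^2 + C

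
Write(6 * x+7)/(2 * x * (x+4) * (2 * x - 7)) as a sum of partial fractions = 8/(15*(2*x - 7)) - 17/(120*(x + 4)) - 1/(8*x)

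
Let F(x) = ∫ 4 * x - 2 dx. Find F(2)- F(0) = 4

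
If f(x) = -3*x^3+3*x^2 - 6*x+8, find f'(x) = -9*x^2 + 6*x - 6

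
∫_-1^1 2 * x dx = 0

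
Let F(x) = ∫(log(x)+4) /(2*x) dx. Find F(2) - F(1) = -4 + (log(2)/2 + 2)^2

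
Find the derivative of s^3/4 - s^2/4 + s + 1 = 3*s^2/4 - s/2 + 1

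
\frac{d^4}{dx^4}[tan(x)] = 24*tan(x)^5 + 40*tan(x)^3 + 16*tan(x)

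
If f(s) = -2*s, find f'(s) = -2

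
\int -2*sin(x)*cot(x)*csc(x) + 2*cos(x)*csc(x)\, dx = 0 + C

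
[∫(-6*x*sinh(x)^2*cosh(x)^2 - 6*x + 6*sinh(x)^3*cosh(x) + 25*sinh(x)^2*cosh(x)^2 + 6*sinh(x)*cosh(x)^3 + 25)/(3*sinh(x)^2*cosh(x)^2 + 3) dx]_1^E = -40/3 - log(7/8 + cosh(4)/8) + log(7/8 + cosh(4*E)/8) + (2 + 3*E)*(3 - E/3)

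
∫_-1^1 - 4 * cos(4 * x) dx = -2*sin(4)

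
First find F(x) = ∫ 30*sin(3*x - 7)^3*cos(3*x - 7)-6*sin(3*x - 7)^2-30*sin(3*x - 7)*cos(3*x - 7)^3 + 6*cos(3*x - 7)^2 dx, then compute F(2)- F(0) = -sin(2) + 5*cos(4)/8 - 5*cos(28)/8 + sin(14)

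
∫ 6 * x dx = 3*x^2 + C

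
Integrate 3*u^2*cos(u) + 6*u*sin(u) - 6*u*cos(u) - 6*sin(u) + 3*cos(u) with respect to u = 3*(u - 1)^2*sin(u) + C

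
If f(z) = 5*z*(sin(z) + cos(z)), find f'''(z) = -5*sqrt(2)*(z*cos(z + pi/4) + 3*sin(z + pi/4))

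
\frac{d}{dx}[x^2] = 2*x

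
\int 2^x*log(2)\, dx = 2^x + C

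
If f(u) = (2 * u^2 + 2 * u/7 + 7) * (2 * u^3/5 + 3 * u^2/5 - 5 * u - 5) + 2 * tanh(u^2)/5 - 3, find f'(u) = 4*u^4 + 184*u^3/35 - 738*u^2/35 - 4*u*tanh(u^2)^2/5 - 478*u/35 - 255/7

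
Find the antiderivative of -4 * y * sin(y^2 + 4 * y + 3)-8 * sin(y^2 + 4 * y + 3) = 2*cos((y + 2)^2 - 1) + C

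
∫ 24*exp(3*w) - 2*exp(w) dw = (8*exp(2*w) - 2)*exp(w) + C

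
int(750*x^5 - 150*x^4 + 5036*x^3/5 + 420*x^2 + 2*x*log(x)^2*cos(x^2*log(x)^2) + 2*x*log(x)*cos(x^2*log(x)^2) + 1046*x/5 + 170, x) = 125*x^6 - 30*x^5 + 1259*x^4/5 + 140*x^3 + 523*x^2/5 + 170*x + sin(x^2*log(x)^2) + C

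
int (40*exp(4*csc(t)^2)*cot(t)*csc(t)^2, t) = -5*exp(4*csc(t)^2) + C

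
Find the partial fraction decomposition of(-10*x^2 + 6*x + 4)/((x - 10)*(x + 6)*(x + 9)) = -860/(57*(x + 9)) + 49/(6*(x + 6)) - 117/(38*(x - 10))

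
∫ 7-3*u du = -3*u^2/2 + 7*u + C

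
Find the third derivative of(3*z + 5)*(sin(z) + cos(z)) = 3*z*sin(z) - 3*z*cos(z) - 4*sin(z) - 14*cos(z)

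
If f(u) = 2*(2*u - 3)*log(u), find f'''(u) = (-4*u - 12)/u^3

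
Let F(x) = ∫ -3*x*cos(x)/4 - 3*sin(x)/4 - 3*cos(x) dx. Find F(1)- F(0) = -15*sin(1)/4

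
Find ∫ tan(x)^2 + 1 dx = tan(x) + C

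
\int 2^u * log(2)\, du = 2^u + C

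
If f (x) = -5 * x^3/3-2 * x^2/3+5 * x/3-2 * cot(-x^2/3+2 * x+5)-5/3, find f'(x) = -5*x^2 - 4*x*cot(-x^2/3 + 2*x + 5)^2/3 - 8*x/3 + 4*cot(-x^2/3 + 2*x + 5)^2 + 17/3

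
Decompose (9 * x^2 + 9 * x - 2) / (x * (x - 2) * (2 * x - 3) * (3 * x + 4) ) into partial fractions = -27/(340*(3*x + 4)) - 254/(51*(2*x - 3)) + 13/(5*(x - 2)) - 1/(12*x)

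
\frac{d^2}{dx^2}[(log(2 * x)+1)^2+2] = (-2*log(x) - 2*log(2))/x^2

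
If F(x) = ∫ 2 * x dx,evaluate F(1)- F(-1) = 0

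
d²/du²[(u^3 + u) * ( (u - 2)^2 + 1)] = 20*u^3 - 48*u^2 + 36*u - 8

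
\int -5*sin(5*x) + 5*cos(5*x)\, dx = sqrt(2)*sin(5*x + pi/4) + C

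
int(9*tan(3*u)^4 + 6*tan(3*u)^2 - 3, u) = tan(3*u)^3 - tan(3*u) + C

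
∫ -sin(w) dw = cos(w) + C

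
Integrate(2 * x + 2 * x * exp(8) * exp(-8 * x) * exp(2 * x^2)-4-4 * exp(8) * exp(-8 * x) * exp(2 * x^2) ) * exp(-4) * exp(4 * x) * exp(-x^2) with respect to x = 2*sinh((x - 2)^2) + C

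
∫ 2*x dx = x^2 + C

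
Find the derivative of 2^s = 2^s*log(2)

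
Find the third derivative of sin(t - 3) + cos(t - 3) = sin(t - 3) - cos(t - 3)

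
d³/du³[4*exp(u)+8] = 4*exp(u)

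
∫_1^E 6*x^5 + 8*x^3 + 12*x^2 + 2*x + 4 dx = -16 + (2 + E + exp(3))^2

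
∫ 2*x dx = x^2 + C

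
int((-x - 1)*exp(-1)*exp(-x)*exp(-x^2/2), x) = exp(-x^2/2 - x - 1) + C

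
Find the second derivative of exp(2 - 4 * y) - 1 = 16*exp(2 - 4*y)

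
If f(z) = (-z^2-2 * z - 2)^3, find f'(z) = -6*z^5 - 30*z^4 - 72*z^3 - 96*z^2 - 72*z - 24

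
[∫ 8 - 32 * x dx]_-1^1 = 16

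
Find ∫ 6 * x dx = 3*x^2 + C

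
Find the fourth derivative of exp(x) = exp(x)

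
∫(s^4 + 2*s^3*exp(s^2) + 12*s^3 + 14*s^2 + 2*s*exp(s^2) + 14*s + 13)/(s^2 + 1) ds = s^3/3 + 6*s^2 + 13*s + exp(s^2) + log(s^2 + 1) + C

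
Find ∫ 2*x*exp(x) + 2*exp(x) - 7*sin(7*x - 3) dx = 2*x*exp(x) + cos(7*x - 3) + C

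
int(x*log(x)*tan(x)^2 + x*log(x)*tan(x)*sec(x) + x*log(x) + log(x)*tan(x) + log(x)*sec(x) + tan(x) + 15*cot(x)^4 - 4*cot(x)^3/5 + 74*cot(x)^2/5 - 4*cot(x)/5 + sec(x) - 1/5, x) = x*(tan(x) + sec(x))*log(x) - 5*cot(x)^3 + 2*cot(x)^2/5 + cot(x)/5 + C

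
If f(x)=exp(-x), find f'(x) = -exp(-x)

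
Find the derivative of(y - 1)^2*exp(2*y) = 2*y^2*exp(2*y) - 2*y*exp(2*y)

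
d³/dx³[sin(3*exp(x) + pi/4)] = 3*(-9*exp(2*x)*cos(3*exp(x) + pi/4) - 9*exp(x)*sin(3*exp(x) + pi/4) + cos(3*exp(x) + pi/4))*exp(x)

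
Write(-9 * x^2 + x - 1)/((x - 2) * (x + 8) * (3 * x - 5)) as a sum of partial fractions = 219/(29*(3*x - 5)) - 117/(58*(x + 8)) - 7/(2*(x - 2))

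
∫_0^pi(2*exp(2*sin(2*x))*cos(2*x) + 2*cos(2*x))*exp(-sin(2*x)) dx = 0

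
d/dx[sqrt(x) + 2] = 1/(2*sqrt(x))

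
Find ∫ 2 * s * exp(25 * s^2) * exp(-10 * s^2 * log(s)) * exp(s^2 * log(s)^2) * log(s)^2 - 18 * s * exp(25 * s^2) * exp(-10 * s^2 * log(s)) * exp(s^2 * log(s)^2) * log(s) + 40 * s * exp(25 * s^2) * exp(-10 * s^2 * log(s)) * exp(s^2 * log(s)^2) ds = exp(s^2*(log(s) - 5)^2) + C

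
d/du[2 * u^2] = 4*u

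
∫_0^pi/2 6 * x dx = 3*pi^2/4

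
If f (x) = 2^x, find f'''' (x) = 2^x*log(2)^4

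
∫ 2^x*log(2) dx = 2^x + C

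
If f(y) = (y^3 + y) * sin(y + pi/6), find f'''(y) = -y^3*cos(y + pi/6) - 9*y^2*sin(y + pi/6) + 17*y*cos(y + pi/6) + 3*sin(y + pi/6)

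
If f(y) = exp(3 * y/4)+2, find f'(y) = 3*exp(3*y/4)/4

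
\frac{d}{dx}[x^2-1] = 2*x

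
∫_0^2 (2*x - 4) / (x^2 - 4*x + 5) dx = -log(5)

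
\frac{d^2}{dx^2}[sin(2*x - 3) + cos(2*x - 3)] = -4*sin(2*x - 3) - 4*cos(2*x - 3)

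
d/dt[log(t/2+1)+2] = 1/(t + 2)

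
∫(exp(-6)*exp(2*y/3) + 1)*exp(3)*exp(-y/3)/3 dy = 2*sinh(y/3 - 3) + C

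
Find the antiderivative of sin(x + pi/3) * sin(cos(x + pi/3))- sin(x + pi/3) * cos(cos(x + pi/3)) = sin(cos(x + pi/3)) + cos(cos(x + pi/3)) + C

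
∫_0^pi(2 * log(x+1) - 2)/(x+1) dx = -1 + (-1 + log(1 + pi))^2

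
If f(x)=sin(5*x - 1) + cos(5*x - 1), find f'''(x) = -125*sqrt(2)*cos(5*x - 1 + pi/4)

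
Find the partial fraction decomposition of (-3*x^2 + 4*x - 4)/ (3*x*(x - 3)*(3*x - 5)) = 17/(20*(3*x - 5)) - 19/(36*(x - 3)) - 4/(45*x)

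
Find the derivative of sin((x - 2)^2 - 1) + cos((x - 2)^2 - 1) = -2*x*sin(x^2 - 4*x + 3) + 2*x*cos(x^2 - 4*x + 3) + 4*sin(x^2 - 4*x + 3) - 4*cos(x^2 - 4*x + 3)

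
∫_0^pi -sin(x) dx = -2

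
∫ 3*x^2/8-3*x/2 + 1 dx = x^3/8 - 3*x^2/4 + x + C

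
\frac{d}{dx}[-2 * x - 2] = -2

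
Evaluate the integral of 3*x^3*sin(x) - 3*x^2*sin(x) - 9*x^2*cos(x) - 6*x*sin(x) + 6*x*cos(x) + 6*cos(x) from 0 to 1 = 6*cos(1)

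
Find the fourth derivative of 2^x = 2^x*log(2)^4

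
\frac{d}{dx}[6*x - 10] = 6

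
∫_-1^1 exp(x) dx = E - exp(-1)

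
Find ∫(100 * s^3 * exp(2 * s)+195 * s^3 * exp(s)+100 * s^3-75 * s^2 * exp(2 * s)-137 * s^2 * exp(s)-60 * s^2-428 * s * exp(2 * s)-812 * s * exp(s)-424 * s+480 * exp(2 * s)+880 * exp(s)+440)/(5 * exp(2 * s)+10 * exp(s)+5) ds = ((5*s - 6)*(exp(s) + 1) - exp(s))*(5*s^3 + 2*s^2 - 40*s + 40)/(5*(exp(s) + 1)) + C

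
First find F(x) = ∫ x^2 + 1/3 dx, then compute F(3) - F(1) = 28/3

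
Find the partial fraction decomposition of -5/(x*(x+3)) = 5/(3*(x + 3)) - 5/(3*x)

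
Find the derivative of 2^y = 2^y*log(2)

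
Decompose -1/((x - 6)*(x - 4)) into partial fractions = 1/(2*(x - 4)) - 1/(2*(x - 6))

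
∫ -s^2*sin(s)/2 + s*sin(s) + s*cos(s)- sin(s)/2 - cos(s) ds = (s - 1)^2*cos(s)/2 + C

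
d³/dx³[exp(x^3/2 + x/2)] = 27*x^6*exp(x^3/2 + x/2)/8 + 27*x^4*exp(x^3/2 + x/2)/8 + 27*x^3*exp(x^3/2 + x/2)/2 + 9*x^2*exp(x^3/2 + x/2)/8 + 9*x*exp(x^3/2 + x/2)/2 + 25*exp(x^3/2 + x/2)/8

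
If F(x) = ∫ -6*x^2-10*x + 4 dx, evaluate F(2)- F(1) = -25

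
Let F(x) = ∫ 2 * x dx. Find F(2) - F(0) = 4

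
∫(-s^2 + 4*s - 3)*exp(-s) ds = (s - 1)^2*exp(-s) + C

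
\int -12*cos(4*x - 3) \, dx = -3*sin(4*x - 3) + C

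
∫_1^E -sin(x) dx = cos(E) - cos(1)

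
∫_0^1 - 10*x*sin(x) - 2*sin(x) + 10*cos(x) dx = -2 + 12*cos(1)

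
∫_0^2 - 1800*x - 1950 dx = -7500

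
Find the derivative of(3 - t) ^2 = 2*t - 6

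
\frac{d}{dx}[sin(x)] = cos(x)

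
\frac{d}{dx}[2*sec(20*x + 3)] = 40*tan(20*x + 3)*sec(20*x + 3)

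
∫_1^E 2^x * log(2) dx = -2 + 2^E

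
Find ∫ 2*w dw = w^2 + C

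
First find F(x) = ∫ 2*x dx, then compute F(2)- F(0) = 4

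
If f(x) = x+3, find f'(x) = 1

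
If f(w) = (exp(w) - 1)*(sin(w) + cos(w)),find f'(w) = 2*exp(w)*cos(w) + sin(w) - cos(w)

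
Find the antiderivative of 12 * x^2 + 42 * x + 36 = 4*x^3 + 21*x^2 + 36*x + C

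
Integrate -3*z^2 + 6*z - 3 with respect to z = -z^3 + 3*z^2 - 3*z + C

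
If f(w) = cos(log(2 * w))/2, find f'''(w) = (-sin(log(w) + log(2)) + 3*cos(log(w) + log(2)))/(2*w^3)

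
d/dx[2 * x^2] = 4*x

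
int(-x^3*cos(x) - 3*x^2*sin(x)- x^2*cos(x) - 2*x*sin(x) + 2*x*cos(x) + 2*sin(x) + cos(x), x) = (-x^3 - x^2 + 2*x + 1)*sin(x) + C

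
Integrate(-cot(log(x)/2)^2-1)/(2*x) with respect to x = cot(log(x)/2) + C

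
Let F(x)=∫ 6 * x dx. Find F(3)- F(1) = 24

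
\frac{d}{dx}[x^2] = 2*x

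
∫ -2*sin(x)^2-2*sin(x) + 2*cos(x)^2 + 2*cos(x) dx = (sqrt(2)*sin(x + pi/4) + 1)^2 + C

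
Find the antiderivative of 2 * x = x^2 + C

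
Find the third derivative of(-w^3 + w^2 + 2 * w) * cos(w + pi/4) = -w^3*sin(w + pi/4) + w^2*sin(w + pi/4) + 9*w^2*cos(w + pi/4) + 20*w*sin(w + pi/4) - 6*w*cos(w + pi/4) - 6*sin(w + pi/4) - 12*cos(w + pi/4)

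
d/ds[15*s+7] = 15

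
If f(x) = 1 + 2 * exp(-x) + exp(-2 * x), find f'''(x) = (-2*exp(x) - 8)*exp(-2*x)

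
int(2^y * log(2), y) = 2^y + C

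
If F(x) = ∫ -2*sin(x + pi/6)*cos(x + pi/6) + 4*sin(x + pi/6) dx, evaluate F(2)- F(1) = -(-2 + cos(pi/6 + 1))^2 + (-2 + cos(pi/6 + 2))^2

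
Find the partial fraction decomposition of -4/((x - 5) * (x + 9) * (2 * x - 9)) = 16/(27*(2*x - 9)) - 2/(189*(x + 9)) - 2/(7*(x - 5))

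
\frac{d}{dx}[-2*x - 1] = -2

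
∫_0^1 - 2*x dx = -1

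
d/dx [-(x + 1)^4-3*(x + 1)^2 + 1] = -4*x^3 - 12*x^2 - 18*x - 10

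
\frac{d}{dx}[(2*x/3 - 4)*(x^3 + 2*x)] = 8*x^3/3 - 12*x^2 + 8*x/3 - 8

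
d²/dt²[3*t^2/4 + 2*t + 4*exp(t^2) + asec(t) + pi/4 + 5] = (32*t^7*exp(t^2) - 48*t^5*exp(t^2) + 3*t^5 - 6*t^3 - 4*t^2*sqrt(1 - 1/t^2) + 16*t*exp(t^2) + 3*t + 2*sqrt(1 - 1/t^2))/(2*t^5 - 4*t^3 + 2*t)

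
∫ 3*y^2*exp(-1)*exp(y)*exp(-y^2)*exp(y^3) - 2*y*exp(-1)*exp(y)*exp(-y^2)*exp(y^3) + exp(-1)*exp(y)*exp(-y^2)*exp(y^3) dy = exp(y^3 - y^2 + y - 1) + C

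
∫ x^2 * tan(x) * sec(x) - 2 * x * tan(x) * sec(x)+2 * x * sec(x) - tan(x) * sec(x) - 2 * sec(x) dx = ((x - 1)^2 - 2)*sec(x) + C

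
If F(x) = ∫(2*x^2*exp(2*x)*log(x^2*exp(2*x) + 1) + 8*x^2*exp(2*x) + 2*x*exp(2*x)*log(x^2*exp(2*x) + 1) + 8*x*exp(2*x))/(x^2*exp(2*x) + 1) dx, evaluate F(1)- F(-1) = -4*log(exp(-2) + 1) - log(exp(-2) + 1)^2/2 + log(1 + exp(2))^2/2 + 4*log(1 + exp(2))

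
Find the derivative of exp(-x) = -exp(-x)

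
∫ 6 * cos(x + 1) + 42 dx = 42*x + 6*sin(x + 1) + C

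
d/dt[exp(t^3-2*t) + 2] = 3*t^2*exp(t^3 - 2*t) - 2*exp(t^3 - 2*t)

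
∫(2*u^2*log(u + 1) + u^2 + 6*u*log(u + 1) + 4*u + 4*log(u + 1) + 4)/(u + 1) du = (u + 2)^2*log(u + 1) + C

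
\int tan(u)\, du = log(3*sec(u)) + C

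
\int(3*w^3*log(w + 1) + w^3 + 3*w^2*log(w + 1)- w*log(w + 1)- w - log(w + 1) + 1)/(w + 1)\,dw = (w^3 - w + 1)*log(w + 1) + C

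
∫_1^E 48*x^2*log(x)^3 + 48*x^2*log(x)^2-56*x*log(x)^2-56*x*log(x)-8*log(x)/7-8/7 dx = -28*exp(2) - 8*E/7 + 16*exp(3)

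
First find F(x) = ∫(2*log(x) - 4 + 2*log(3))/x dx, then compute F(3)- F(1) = -(-2 + log(3))^2 + (-2 + log(9))^2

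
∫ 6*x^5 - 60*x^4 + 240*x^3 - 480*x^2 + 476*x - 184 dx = x^6 - 12*x^5 + 60*x^4 - 160*x^3 + 238*x^2 - 184*x + C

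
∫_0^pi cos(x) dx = 0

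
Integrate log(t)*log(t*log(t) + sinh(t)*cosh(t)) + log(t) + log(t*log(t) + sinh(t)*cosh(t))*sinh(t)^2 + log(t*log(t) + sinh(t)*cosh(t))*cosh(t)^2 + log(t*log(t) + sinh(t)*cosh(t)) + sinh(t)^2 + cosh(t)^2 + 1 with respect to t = (2*t*log(t) + sinh(2*t))*log(t*log(t) + sinh(2*t)/2)/2 + C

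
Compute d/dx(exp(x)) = exp(x)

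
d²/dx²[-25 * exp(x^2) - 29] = -100*x^2*exp(x^2) - 50*exp(x^2)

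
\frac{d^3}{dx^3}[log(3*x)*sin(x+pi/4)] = (-x^3*log(x)*cos(x + pi/4) - x^3*log(3)*cos(x + pi/4) - 3*x^2*sin(x + pi/4) - 3*x*cos(x + pi/4) + 2*sin(x + pi/4))/x^3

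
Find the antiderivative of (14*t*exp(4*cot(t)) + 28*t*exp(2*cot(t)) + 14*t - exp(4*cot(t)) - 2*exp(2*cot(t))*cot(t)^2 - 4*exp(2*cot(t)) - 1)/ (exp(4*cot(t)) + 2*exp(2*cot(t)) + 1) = ((exp(2*cot(t)) + 1)*(7*t^2 - t - 3) + exp(2*cot(t)))/(exp(2*cot(t)) + 1) + C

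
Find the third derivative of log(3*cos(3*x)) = -54*sin(3*x)/cos(3*x)^3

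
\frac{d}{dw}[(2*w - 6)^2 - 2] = 8*w - 24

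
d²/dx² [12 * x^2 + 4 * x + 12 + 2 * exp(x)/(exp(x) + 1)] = (24*exp(3*x) + 70*exp(2*x) + 74*exp(x) + 24)/(exp(3*x) + 3*exp(2*x) + 3*exp(x) + 1)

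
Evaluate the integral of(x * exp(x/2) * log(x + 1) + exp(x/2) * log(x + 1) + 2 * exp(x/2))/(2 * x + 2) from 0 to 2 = E*log(3)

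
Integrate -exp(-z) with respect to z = exp(-z) + C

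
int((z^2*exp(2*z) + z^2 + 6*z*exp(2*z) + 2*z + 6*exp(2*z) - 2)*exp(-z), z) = 2*((z + 2)^2 - 2)*sinh(z) + C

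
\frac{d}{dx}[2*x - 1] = 2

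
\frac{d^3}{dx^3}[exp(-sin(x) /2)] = (-6*sin(x) - cos(x)^2 + 4)*exp(-sin(x)/2)*cos(x)/8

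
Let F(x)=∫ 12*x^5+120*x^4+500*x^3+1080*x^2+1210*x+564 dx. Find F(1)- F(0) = 1680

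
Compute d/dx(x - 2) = 1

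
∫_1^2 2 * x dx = 3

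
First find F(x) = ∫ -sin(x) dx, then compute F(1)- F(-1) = 0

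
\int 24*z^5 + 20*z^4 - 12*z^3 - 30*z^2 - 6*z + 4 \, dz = 4*z^6 + 4*z^5 - 3*z^4 - 10*z^3 - 3*z^2 + 4*z + C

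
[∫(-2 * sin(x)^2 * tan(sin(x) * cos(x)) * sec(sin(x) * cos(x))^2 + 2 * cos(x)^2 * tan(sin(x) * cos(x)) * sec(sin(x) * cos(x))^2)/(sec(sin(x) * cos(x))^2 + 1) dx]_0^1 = -log(2) + log(1 + sec(sin(2)/2)^2)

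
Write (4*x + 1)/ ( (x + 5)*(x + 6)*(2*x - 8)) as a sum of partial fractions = -23/(20*(x + 6)) + 19/(18*(x + 5)) + 17/(180*(x - 4))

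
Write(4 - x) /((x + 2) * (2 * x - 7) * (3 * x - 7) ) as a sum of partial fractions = -15/(91*(3*x - 7)) + 2/(77*(2*x - 7)) + 6/(143*(x + 2))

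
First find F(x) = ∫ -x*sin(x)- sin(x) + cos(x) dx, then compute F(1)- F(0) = -1 + 2*cos(1)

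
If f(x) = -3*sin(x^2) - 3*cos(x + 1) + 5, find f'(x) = -6*x*cos(x^2) + 3*sin(x + 1)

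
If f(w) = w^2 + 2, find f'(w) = 2*w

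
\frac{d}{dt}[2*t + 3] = 2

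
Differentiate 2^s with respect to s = 2^s*log(2)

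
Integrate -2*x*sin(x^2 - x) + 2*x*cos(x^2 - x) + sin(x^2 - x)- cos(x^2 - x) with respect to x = sqrt(2)*cos(-x^2 + x + pi/4) + C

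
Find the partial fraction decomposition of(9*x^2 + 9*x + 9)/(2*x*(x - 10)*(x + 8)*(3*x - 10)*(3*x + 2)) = -63/(11264*(3*x + 2)) - 1251/(54400*(3*x - 10)) + 57/(23936*(x + 8)) + 111/(25600*(x - 10)) + 9/(3200*x)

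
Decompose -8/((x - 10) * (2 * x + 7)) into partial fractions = 16/(27*(2*x + 7)) - 8/(27*(x - 10))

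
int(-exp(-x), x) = exp(-x) + C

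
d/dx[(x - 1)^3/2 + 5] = 3*x^2/2 - 3*x + 3/2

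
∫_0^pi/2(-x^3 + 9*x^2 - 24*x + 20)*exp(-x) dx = (-2 + pi/2)^3*exp(-pi/2) + 8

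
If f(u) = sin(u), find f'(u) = cos(u)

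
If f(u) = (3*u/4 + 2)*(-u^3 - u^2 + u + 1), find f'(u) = -3*u^3 - 33*u^2/4 - 5*u/2 + 11/4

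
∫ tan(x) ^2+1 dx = tan(x) + C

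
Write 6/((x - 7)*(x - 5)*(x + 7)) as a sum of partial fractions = 1/(28*(x + 7)) - 1/(4*(x - 5)) + 3/(14*(x - 7))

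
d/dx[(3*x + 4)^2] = 18*x + 24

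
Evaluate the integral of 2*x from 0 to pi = pi^2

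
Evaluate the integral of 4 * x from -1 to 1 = 0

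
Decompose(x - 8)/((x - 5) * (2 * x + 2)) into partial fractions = 3/(4*(x + 1)) - 1/(4*(x - 5))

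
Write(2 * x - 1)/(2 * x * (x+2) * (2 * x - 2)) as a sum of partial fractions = -5/(24*(x + 2)) + 1/(12*(x - 1)) + 1/(8*x)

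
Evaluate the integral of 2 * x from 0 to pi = pi^2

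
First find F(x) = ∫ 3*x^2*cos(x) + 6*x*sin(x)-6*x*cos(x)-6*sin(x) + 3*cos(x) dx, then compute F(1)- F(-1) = 12*sin(1)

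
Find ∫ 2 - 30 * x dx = -15*x^2 + 2*x + C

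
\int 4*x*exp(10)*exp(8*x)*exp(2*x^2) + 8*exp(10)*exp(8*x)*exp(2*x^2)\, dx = exp(2*(x + 2)^2 + 2) + C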